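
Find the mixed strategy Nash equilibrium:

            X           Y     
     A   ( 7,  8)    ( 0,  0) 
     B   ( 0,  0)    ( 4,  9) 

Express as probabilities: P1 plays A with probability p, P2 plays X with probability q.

p = 0.5294, q = 0.3636

Work:
Find probabilities that make opponent indifferent:
P2 chooses q to make P1 indifferent between A and B
P1 chooses p to make P2 indifferent between X and Y
Mixed NE: P1 plays (A: 0.5294, B: 0.4706), P2 plays (X: 0.3636, Y: 0.6364)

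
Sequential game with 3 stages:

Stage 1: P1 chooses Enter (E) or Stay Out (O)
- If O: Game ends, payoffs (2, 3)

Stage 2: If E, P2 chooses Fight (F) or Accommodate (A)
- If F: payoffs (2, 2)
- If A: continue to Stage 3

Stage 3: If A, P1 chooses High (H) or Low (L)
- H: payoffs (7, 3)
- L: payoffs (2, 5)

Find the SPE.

SPE: (E, A, H); Outcome (7, 3)

Work:
Stage 3: P1 chooses H (7 vs 2)
Stage 2: P2: F->2, A->3 (anticipating H). Choose A
Stage 1: P1: O->2, E->7 (anticipating A, H). Choose E
SPE path: E -> A -> H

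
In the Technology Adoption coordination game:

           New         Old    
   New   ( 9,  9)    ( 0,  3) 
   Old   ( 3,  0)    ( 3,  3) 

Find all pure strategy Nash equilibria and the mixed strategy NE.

Pure NE: (New, New) and (Old, Old); Mixed NE: p = 0.3333, q = 0.3333

Work:
Check pure NE:
(New, New): (9, 9) - no unilateral deviation beneficial
(Old, Old): (3, 3) - no unilateral deviation beneficial
Mixed NE: P1 plays New with p = 0.3333, P2 plays New with q = 0.3333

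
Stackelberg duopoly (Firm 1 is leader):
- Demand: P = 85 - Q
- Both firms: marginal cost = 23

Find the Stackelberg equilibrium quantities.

q₁* (leader) = 31.0, q₂* (follower) = 15.5

Work:
Follower's reaction: q₂ = (a - c - q₁)/2
Leader substitutes: π₁ = q₁·(a - q₁ - (a-c-q₁)/2 - c)
FOC: q₁* = (85 - 23)/2 = 31.00
Then: q₂* = (85 - 23 - 31.0)/2 = 15.50
Leader has first-mover advantage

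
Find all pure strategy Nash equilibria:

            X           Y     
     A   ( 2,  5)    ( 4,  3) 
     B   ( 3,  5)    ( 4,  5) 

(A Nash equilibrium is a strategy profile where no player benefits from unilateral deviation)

Nash equilibrium: (B, X), (B, Y)

Work:
Best responses:
  P1 vs X: payoffs [2, 3] → best response B (payoff 3)
  P1 vs Y: payoffs [4, 4] → best response A/B (payoff 4)
  P2 vs A: payoffs [5, 3] → best response X (payoff 5)
  P2 vs B: payoffs [5, 5] → best response X/Y (payoff 5)
Mutual best responses: (B,X), (B,Y) → Nash equilibria.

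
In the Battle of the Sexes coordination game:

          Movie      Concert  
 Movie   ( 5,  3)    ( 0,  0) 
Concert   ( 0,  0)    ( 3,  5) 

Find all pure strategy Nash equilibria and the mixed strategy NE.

Pure NE: (Movie, Movie) and (Concert, Concert); Mixed NE: p = 0.625, q = 0.375

Work:
Check pure NE:
(Movie, Movie): (5, 3) - no unilateral deviation beneficial
(Concert, Concert): (3, 5) - no unilateral deviation beneficial
Mixed NE: P1 plays Movie with p = 0.625, P2 plays Movie with q = 0.375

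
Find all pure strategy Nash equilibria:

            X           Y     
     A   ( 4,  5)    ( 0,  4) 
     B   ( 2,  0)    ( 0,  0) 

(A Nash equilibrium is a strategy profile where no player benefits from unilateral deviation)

Nash equilibrium: (A, X), (B, Y)

Work:
Best responses:
  P1 vs X: payoffs [4, 2] → best response A (payoff 4)
  P1 vs Y: payoffs [0, 0] → best response A/B (payoff 0)
  P2 vs A: payoffs [5, 4] → best response X (payoff 5)
  P2 vs B: payoffs [0, 0] → best response X/Y (payoff 0)
Mutual best responses: (A,X), (B,Y) → Nash equilibria.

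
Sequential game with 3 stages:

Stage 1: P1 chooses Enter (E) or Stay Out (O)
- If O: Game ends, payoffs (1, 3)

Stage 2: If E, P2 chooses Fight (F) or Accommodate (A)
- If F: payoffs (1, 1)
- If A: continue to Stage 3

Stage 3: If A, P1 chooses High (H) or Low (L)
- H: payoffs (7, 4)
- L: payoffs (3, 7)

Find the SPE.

SPE: (E, A, H); Outcome (7, 4)

Work:
Stage 3: P1 chooses H (7 vs 3)
Stage 2: P2: F->1, A->4 (anticipating H). Choose A
Stage 1: P1: O->1, E->7 (anticipating A, H). Choose E
SPE path: E -> A -> H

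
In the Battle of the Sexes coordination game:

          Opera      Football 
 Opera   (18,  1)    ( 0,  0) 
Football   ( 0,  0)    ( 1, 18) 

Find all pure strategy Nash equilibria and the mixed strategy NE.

Pure NE: (Opera, Opera) and (Football, Football); Mixed NE: p = 0.9474, q = 0.0526

Work:
Check pure NE:
(Opera, Opera): (18, 1) - no unilateral deviation beneficial
(Football, Football): (1, 18) - no unilateral deviation beneficial
Mixed NE: P1 plays Opera with p = 0.9474, P2 plays Opera with q = 0.0526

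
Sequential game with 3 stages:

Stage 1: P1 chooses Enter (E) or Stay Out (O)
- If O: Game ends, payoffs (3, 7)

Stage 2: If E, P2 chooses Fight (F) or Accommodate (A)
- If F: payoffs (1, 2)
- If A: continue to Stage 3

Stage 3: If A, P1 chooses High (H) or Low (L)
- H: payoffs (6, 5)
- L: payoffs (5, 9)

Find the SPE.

SPE: (E, A, H); Outcome (6, 5)

Work:
Stage 3: P1 chooses H (6 vs 5)
Stage 2: P2: F->2, A->5 (anticipating H). Choose A
Stage 1: P1: O->3, E->6 (anticipating A, H). Choose E
SPE path: E -> A -> H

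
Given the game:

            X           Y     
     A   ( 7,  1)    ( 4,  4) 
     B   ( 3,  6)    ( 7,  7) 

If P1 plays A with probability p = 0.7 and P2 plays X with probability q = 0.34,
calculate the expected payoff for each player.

E[P1] = 5.206, E[P2] = 4.084

Work:
E[P1] = p·q·π₁(A,X) + p·(1-q)·π₁(A,Y) + (1-p)·q·π₁(B,X) + (1-p)·(1-q)·π₁(B,Y)
= 0.7·0.34·7 + 0.7·0.66·4 + 0.3·0.34·3 + 0.3·0.66·7
= 5.206

E[P2] = 4.084 (similar calculation)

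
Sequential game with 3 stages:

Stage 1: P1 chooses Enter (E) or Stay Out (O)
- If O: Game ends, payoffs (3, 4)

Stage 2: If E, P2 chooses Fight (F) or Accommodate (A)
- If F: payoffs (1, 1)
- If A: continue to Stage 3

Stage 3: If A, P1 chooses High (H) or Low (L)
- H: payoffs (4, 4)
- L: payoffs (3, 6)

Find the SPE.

SPE: (E, A, H); Outcome (4, 4)

Work:
Stage 3: P1 chooses H (4 vs 3)
Stage 2: P2: F->1, A->4 (anticipating H). Choose A
Stage 1: P1: O->3, E->4 (anticipating A, H). Choose E
SPE path: E -> A -> H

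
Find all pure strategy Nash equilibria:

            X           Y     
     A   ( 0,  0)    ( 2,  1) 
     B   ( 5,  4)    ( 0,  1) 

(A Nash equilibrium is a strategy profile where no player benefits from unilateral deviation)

Nash equilibrium: (A, Y), (B, X)

Work:
Best responses:
  P1 vs X: payoffs [0, 5] → best response B (payoff 5)
  P1 vs Y: payoffs [2, 0] → best response A (payoff 2)
  P2 vs A: payoffs [0, 1] → best response Y (payoff 1)
  P2 vs B: payoffs [4, 1] → best response X (payoff 4)
Mutual best responses: (A,Y), (B,X) → Nash equilibria.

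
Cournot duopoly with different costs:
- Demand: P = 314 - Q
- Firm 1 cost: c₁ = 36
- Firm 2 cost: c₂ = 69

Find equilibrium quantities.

q₁* = 103.67, q₂* = 70.67

Work:
Reaction: q₁ = (314 - 36 - q₂)/2
Reaction: q₂ = (314 - 69 - q₁)/2
Solve simultaneously:
q₁* = (314 - 2×36 + 69)/3 = 103.67
q₂* = (314 - 2×69 + 36)/3 = 70.67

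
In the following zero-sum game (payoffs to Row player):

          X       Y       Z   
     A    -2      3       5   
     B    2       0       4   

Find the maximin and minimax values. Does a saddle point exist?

Maximin = 0, Minimax = 2, Saddle: False

Work:
Row minimums: [-2, 0] → maximin = 0
Column maximums: [2, 3, 5] → minimax = 2
No saddle point (maximin ≠ minimax). Mixed strategy needed.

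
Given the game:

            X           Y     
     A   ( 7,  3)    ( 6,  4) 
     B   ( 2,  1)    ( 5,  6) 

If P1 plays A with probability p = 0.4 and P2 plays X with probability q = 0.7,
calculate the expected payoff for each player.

E[P1] = 4.42, E[P2] = 2.82

Work:
E[P1] = p·q·π₁(A,X) + p·(1-q)·π₁(A,Y) + (1-p)·q·π₁(B,X) + (1-p)·(1-q)·π₁(B,Y)
= 0.4·0.7·7 + 0.4·0.3·6 + 0.6·0.7·2 + 0.6·0.3·5
= 4.42

E[P2] = 2.82 (similar calculation)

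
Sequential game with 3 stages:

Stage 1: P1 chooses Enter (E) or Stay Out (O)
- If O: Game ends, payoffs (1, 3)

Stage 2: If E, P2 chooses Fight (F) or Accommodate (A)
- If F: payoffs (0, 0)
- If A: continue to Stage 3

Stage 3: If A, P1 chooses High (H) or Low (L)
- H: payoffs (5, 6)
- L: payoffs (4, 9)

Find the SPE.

SPE: (E, A, H); Outcome (5, 6)

Work:
Stage 3: P1 chooses H (5 vs 4)
Stage 2: P2: F->0, A->6 (anticipating H). Choose A
Stage 1: P1: O->1, E->5 (anticipating A, H). Choose E
SPE path: E -> A -> H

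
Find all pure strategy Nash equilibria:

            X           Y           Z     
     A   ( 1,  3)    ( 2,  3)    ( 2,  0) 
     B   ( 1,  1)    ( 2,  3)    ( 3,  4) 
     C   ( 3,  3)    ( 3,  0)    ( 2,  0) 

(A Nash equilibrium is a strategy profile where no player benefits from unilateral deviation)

Nash equilibrium: (B, Z), (C, X)

Work:
Best responses:
  P1 vs X: payoffs [1, 1, 3] → best response C (payoff 3)
  P1 vs Y: payoffs [2, 2, 3] → best response C (payoff 3)
  P1 vs Z: payoffs [2, 3, 2] → best response B (payoff 3)
  P2 vs A: payoffs [3, 3, 0] → best response X/Y (payoff 3)
  P2 vs B: payoffs [1, 3, 4] → best response Z (payoff 4)
  P2 vs C: payoffs [3, 0, 0] → best response X (payoff 3)
Mutual best responses: (B,Z), (C,X) → Nash equilibria.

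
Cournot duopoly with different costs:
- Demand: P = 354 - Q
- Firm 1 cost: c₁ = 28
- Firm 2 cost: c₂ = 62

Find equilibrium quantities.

q₁* = 120.0, q₂* = 86.0

Work:
Reaction: q₁ = (354 - 28 - q₂)/2
Reaction: q₂ = (354 - 62 - q₁)/2
Solve simultaneously:
q₁* = (354 - 2×28 + 62)/3 = 120.0
q₂* = (354 - 2×62 + 28)/3 = 86.0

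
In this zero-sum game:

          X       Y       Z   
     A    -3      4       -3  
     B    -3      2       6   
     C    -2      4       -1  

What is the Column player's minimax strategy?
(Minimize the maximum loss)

Column should play X, value = -2

Work:
Column player minimizes Row's maximum payoff:
Column X: max payoff to Row = -2
Column Y: max payoff to Row = 4
Column Z: max payoff to Row = 6
Minimum is -2, achieved by column X.
Minimax strategy: X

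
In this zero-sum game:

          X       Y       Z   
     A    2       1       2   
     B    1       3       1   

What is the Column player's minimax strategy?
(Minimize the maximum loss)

Column should play X or Z (all achieve the minimum), value = 2

Work:
Column player minimizes Row's maximum payoff:
Column X: max payoff to Row = 2
Column Y: max payoff to Row = 3
Column Z: max payoff to Row = 2
Minimum is 2, achieved by columns X, Z (tied).
Each of X or Z is a minimax strategy.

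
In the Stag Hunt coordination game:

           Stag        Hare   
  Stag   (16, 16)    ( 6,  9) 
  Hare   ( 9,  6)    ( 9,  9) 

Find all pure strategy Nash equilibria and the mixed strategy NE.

Pure NE: (Stag, Stag) and (Hare, Hare); Mixed NE: p = 0.3, q = 0.3

Work:
Check pure NE:
(Stag, Stag): (16, 16) - no unilateral deviation beneficial
(Hare, Hare): (9, 9) - no unilateral deviation beneficial
Mixed NE: P1 plays Stag with p = 0.3, P2 plays Stag with q = 0.3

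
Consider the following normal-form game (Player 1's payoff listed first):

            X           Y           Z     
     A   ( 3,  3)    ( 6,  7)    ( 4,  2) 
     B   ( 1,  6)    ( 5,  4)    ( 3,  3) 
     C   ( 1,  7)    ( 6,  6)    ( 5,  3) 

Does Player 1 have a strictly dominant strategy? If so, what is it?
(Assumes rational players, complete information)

No strictly dominant strategy exists for Player 1

Work:
A strategy strictly dominates another if it gives a strictly higher payoff against every opponent action. Compare each pair of P1's strategies column-by-column:
  A vs B: [3 vs 1, 6 vs 5, 4 vs 3] → A strictly dominates B
  A vs C: [3 vs 1, 6 vs 6, 4 vs 5] → A does not strictly dominate C (column Y: 6 ≤ 6)
  B vs A: [1 vs 3, 5 vs 6, 3 vs 4] → B does not strictly dominate A (column X: 1 ≤ 3)
  B vs C: [1 vs 1, 5 vs 6, 3 vs 5] → B does not strictly dominate C (column X: 1 ≤ 1)
  C vs A: [1 vs 3, 6 vs 6, 5 vs 4] → C does not strictly dominate A (column X: 1 ≤ 3)
  C vs B: [1 vs 1, 6 vs 5, 5 vs 3] → C does not strictly dominate B (column X: 1 ≤ 1)
No single strategy strictly dominates all others → no strictly dominant strategy.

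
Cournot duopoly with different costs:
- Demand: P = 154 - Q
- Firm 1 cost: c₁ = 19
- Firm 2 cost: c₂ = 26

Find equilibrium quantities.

q₁* = 47.33, q₂* = 40.33

Work:
Reaction: q₁ = (154 - 19 - q₂)/2
Reaction: q₂ = (154 - 26 - q₁)/2
Solve simultaneously:
q₁* = (154 - 2×19 + 26)/3 = 47.33
q₂* = (154 - 2×26 + 19)/3 = 40.33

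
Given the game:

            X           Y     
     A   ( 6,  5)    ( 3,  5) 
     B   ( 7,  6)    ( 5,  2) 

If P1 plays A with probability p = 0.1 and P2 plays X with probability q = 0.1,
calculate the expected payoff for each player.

E[P1] = 5.01, E[P2] = 2.66

Work:
E[P1] = p·q·π₁(A,X) + p·(1-q)·π₁(A,Y) + (1-p)·q·π₁(B,X) + (1-p)·(1-q)·π₁(B,Y)
= 0.1·0.1·6 + 0.1·0.9·3 + 0.9·0.1·7 + 0.9·0.9·5
= 5.01

E[P2] = 2.66 (similar calculation)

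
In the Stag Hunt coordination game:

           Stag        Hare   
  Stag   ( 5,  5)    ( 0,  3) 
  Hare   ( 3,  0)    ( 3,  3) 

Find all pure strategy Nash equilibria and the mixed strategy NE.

Pure NE: (Stag, Stag) and (Hare, Hare); Mixed NE: p = 0.6, q = 0.6

Work:
Check pure NE:
(Stag, Stag): (5, 5) - no unilateral deviation beneficial
(Hare, Hare): (3, 3) - no unilateral deviation beneficial
Mixed NE: P1 plays Stag with p = 0.6, P2 plays Stag with q = 0.6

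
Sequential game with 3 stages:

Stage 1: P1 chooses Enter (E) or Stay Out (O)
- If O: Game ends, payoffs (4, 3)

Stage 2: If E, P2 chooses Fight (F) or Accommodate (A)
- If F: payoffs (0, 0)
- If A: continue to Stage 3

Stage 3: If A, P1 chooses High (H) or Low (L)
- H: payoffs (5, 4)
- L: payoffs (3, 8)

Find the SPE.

SPE: (E, A, H); Outcome (5, 4)

Work:
Stage 3: P1 chooses H (5 vs 3)
Stage 2: P2: F->0, A->4 (anticipating H). Choose A
Stage 1: P1: O->4, E->5 (anticipating A, H). Choose E
SPE path: E -> A -> H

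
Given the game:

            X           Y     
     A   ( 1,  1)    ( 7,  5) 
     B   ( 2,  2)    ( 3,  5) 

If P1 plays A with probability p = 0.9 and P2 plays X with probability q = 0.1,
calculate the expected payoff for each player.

E[P1] = 6.05, E[P2] = 4.61

Work:
E[P1] = p·q·π₁(A,X) + p·(1-q)·π₁(A,Y) + (1-p)·q·π₁(B,X) + (1-p)·(1-q)·π₁(B,Y)
= 0.9·0.1·1 + 0.9·0.9·7 + 0.1·0.1·2 + 0.1·0.9·3
= 6.05

E[P2] = 4.61 (similar calculation)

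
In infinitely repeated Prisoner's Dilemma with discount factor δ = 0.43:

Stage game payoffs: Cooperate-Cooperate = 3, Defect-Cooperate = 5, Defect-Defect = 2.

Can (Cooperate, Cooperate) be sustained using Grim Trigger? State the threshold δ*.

δ* = 0.6667; since δ = 0.43 < 0.6667, cooperation cannot be sustained

Work:
For Grim Trigger:
Cooperate forever: 3/(1-δ)
Defect then punished: 5 + 2·δ/(1-δ)
Need: 3/(1-δ) ≥ 5 + 2·δ/(1-δ)
Solving: δ ≥ (T-R)/(T-P) = (5-3)/(5-2) = 0.6667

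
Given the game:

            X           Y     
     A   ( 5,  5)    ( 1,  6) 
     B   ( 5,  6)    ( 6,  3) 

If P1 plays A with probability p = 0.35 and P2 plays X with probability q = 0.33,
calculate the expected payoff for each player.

E[P1] = 4.4975, E[P2] = 4.578

Work:
E[P1] = p·q·π₁(A,X) + p·(1-q)·π₁(A,Y) + (1-p)·q·π₁(B,X) + (1-p)·(1-q)·π₁(B,Y)
= 0.35·0.33·5 + 0.35·0.67·1 + 0.65·0.33·5 + 0.65·0.67·6
= 4.4975

E[P2] = 4.578 (similar calculation)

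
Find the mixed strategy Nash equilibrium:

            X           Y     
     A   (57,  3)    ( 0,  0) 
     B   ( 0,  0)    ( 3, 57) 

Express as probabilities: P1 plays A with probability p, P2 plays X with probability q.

p = 0.95, q = 0.05

Work:
Find probabilities that make opponent indifferent:
P2 chooses q to make P1 indifferent between A and B
P1 chooses p to make P2 indifferent between X and Y
Mixed NE: P1 plays (A: 0.95, B: 0.05), P2 plays (X: 0.05, Y: 0.95)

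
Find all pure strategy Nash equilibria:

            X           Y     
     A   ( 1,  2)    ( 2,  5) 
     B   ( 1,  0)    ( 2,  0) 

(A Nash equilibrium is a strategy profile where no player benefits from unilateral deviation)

Nash equilibrium: (A, Y), (B, X), (B, Y)

Work:
Best responses:
  P1 vs X: payoffs [1, 1] → best response A/B (payoff 1)
  P1 vs Y: payoffs [2, 2] → best response A/B (payoff 2)
  P2 vs A: payoffs [2, 5] → best response Y (payoff 5)
  P2 vs B: payoffs [0, 0] → best response X/Y (payoff 0)
Mutual best responses: (A,Y), (B,X), (B,Y) → Nash equilibria.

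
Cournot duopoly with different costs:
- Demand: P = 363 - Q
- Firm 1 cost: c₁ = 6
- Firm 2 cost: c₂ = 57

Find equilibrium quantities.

q₁* = 136.0, q₂* = 85.0

Work:
Reaction: q₁ = (363 - 6 - q₂)/2
Reaction: q₂ = (363 - 57 - q₁)/2
Solve simultaneously:
q₁* = (363 - 2×6 + 57)/3 = 136.0
q₂* = (363 - 2×57 + 6)/3 = 85.0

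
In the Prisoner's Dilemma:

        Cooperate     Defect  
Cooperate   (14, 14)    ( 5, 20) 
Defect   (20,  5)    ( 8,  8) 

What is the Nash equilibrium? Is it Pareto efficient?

(Defect, Defect) is NE; not Pareto efficient

Work:
Defect dominates Cooperate for both players:
If P2 cooperates: Defect (20) > Cooperate (14)
If P2 defects: Defect (8) > Cooperate (5)
NE: (Defect, Defect) with payoff (8, 8)
But (Cooperate, Cooperate) = (14, 14) Pareto dominates (8, 8)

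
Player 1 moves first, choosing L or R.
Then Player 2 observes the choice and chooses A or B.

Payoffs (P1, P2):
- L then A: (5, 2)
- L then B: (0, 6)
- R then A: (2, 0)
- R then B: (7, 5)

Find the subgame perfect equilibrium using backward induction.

P1 plays R, P2 plays B after L and B after R; Payoff (7, 5)

Work:
Backward induction:
After L: P2 chooses B → P1 gets 0
After R: P2 chooses B → P1 gets 7
P1 chooses R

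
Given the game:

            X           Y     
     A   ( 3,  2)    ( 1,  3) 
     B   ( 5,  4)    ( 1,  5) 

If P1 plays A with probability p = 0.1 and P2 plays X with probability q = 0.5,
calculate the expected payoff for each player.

E[P1] = 2.9, E[P2] = 4.3

Work:
E[P1] = p·q·π₁(A,X) + p·(1-q)·π₁(A,Y) + (1-p)·q·π₁(B,X) + (1-p)·(1-q)·π₁(B,Y)
= 0.1·0.5·3 + 0.1·0.5·1 + 0.9·0.5·5 + 0.9·0.5·1
= 2.9

E[P2] = 4.3 (similar calculation)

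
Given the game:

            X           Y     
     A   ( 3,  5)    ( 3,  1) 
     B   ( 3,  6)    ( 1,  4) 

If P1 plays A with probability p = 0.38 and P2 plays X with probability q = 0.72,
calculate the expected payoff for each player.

E[P1] = 2.6528, E[P2] = 4.8472

Work:
E[P1] = p·q·π₁(A,X) + p·(1-q)·π₁(A,Y) + (1-p)·q·π₁(B,X) + (1-p)·(1-q)·π₁(B,Y)
= 0.38·0.72·3 + 0.38·0.28·3 + 0.62·0.72·3 + 0.62·0.28·1
= 2.6528

E[P2] = 4.8472 (similar calculation)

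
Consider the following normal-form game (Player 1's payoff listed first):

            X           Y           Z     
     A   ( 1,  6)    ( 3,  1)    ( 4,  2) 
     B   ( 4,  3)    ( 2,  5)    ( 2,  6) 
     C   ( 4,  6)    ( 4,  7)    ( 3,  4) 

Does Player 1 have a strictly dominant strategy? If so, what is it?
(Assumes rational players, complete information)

No strictly dominant strategy exists for Player 1

Work:
A strategy strictly dominates another if it gives a strictly higher payoff against every opponent action. Compare each pair of P1's strategies column-by-column:
  A vs B: [1 vs 4, 3 vs 2, 4 vs 2] → A does not strictly dominate B (column X: 1 ≤ 4)
  A vs C: [1 vs 4, 3 vs 4, 4 vs 3] → A does not strictly dominate C (column X: 1 ≤ 4)
  B vs A: [4 vs 1, 2 vs 3, 2 vs 4] → B does not strictly dominate A (column Y: 2 ≤ 3)
  B vs C: [4 vs 4, 2 vs 4, 2 vs 3] → B does not strictly dominate C (column X: 4 ≤ 4)
  C vs A: [4 vs 1, 4 vs 3, 3 vs 4] → C does not strictly dominate A (column Z: 3 ≤ 4)
  C vs B: [4 vs 4, 4 vs 2, 3 vs 2] → C does not strictly dominate B (column X: 4 ≤ 4)
No single strategy strictly dominates all others → no strictly dominant strategy.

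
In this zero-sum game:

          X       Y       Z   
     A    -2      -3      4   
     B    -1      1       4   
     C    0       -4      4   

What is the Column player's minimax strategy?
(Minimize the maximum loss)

Column should play X, value = 0

Work:
Column player minimizes Row's maximum payoff:
Column X: max payoff to Row = 0
Column Y: max payoff to Row = 1
Column Z: max payoff to Row = 4
Minimum is 0, achieved by column X.
Minimax strategy: X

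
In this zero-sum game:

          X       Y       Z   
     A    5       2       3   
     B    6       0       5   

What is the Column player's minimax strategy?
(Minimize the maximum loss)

Column should play Y, value = 2

Work:
Column player minimizes Row's maximum payoff:
Column X: max payoff to Row = 6
Column Y: max payoff to Row = 2
Column Z: max payoff to Row = 5
Minimum is 2, achieved by column Y.
Minimax strategy: Y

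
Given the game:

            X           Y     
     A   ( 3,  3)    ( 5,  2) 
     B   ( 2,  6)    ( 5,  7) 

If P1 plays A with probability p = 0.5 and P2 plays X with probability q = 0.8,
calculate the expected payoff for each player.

E[P1] = 3.0, E[P2] = 4.5

Work:
E[P1] = p·q·π₁(A,X) + p·(1-q)·π₁(A,Y) + (1-p)·q·π₁(B,X) + (1-p)·(1-q)·π₁(B,Y)
= 0.5·0.8·3 + 0.5·0.2·5 + 0.5·0.8·2 + 0.5·0.2·5
= 3.0

E[P2] = 4.5 (similar calculation)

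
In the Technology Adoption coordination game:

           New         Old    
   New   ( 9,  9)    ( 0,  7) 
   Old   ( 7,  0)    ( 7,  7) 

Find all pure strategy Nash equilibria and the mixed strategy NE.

Pure NE: (New, New) and (Old, Old); Mixed NE: p = 0.7778, q = 0.7778

Work:
Check pure NE:
(New, New): (9, 9) - no unilateral deviation beneficial
(Old, Old): (7, 7) - no unilateral deviation beneficial
Mixed NE: P1 plays New with p = 0.7778, P2 plays New with q = 0.7778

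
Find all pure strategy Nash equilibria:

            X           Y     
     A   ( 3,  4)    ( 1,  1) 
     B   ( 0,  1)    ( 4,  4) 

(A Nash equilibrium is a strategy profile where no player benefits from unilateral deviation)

Nash equilibrium: (A, X), (B, Y)

Work:
Best responses:
  P1 vs X: payoffs [3, 0] → best response A (payoff 3)
  P1 vs Y: payoffs [1, 4] → best response B (payoff 4)
  P2 vs A: payoffs [4, 1] → best response X (payoff 4)
  P2 vs B: payoffs [1, 4] → best response Y (payoff 4)
Mutual best responses: (A,X), (B,Y) → Nash equilibria.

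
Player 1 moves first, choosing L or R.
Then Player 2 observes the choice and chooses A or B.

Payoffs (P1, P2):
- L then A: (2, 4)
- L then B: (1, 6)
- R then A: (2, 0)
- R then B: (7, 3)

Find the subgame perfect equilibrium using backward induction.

P1 plays R, P2 plays B after L and B after R; Payoff (7, 3)

Work:
Backward induction:
After L: P2 chooses B → P1 gets 1
After R: P2 chooses B → P1 gets 7
P1 chooses R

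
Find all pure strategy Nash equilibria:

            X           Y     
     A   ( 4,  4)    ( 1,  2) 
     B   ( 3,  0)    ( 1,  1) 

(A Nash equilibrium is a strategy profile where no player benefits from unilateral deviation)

Nash equilibrium: (A, X), (B, Y)

Work:
Best responses:
  P1 vs X: payoffs [4, 3] → best response A (payoff 4)
  P1 vs Y: payoffs [1, 1] → best response A/B (payoff 1)
  P2 vs A: payoffs [4, 2] → best response X (payoff 4)
  P2 vs B: payoffs [0, 1] → best response Y (payoff 1)
Mutual best responses: (A,X), (B,Y) → Nash equilibria.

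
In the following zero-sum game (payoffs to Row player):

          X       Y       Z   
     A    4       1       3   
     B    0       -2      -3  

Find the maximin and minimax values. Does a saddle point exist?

Maximin = 1, Minimax = 1, Saddle: True

Work:
Row minimums: [1, -3] → maximin = 1
Column maximums: [4, 1, 3] → minimax = 1
Saddle point exists! Game value = 1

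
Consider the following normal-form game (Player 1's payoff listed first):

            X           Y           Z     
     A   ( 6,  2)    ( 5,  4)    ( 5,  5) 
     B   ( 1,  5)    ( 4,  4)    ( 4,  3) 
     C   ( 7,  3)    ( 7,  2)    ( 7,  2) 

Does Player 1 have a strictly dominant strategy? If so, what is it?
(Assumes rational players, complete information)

Yes, Player 1's strictly dominant strategy is C

Work:
A strategy strictly dominates another if it gives a strictly higher payoff against every opponent action. Compare each pair of P1's strategies column-by-column:
  A vs B: [6 vs 1, 5 vs 4, 5 vs 4] → A strictly dominates B
  A vs C: [6 vs 7, 5 vs 7, 5 vs 7] → A does not strictly dominate C (column X: 6 ≤ 7)
  B vs A: [1 vs 6, 4 vs 5, 4 vs 5] → B does not strictly dominate A (column X: 1 ≤ 6)
  B vs C: [1 vs 7, 4 vs 7, 4 vs 7] → B does not strictly dominate C (column X: 1 ≤ 7)
  C vs A: [7 vs 6, 7 vs 5, 7 vs 5] → C strictly dominates A
  C vs B: [7 vs 1, 7 vs 4, 7 vs 4] → C strictly dominates B
C strictly dominates every other strategy → strictly dominant.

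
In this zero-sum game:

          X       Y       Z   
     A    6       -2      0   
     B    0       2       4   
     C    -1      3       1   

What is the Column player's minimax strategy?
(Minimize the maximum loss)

Column should play Y, value = 3

Work:
Column player minimizes Row's maximum payoff:
Column X: max payoff to Row = 6
Column Y: max payoff to Row = 3
Column Z: max payoff to Row = 4
Minimum is 3, achieved by column Y.
Minimax strategy: Y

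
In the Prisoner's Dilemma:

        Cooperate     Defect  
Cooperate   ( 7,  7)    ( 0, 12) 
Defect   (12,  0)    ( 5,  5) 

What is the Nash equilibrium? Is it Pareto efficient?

(Defect, Defect) is NE; not Pareto efficient

Work:
Defect dominates Cooperate for both players:
If P2 cooperates: Defect (12) > Cooperate (7)
If P2 defects: Defect (5) > Cooperate (0)
NE: (Defect, Defect) with payoff (5, 5)
But (Cooperate, Cooperate) = (7, 7) Pareto dominates (5, 5)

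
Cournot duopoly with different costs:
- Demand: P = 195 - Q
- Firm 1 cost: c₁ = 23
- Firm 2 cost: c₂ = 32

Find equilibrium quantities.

q₁* = 60.33, q₂* = 51.33

Work:
Reaction: q₁ = (195 - 23 - q₂)/2
Reaction: q₂ = (195 - 32 - q₁)/2
Solve simultaneously:
q₁* = (195 - 2×23 + 32)/3 = 60.33
q₂* = (195 - 2×32 + 23)/3 = 51.33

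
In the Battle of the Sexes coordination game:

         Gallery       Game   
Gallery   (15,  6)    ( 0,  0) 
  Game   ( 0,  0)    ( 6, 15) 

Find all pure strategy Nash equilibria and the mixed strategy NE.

Pure NE: (Gallery, Gallery) and (Game, Game); Mixed NE: p = 0.7143, q = 0.2857

Work:
Check pure NE:
(Gallery, Gallery): (15, 6) - no unilateral deviation beneficial
(Game, Game): (6, 15) - no unilateral deviation beneficial
Mixed NE: P1 plays Gallery with p = 0.7143, P2 plays Gallery with q = 0.2857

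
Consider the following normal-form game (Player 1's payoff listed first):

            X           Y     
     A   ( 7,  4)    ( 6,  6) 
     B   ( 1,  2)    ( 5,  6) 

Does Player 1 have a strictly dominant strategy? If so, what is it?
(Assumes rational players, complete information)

Yes, Player 1's strictly dominant strategy is A

Work:
A strategy strictly dominates another if it gives a strictly higher payoff against every opponent action. Compare each pair of P1's strategies column-by-column:
  A vs B: [7 vs 1, 6 vs 5] → A strictly dominates B
  B vs A: [1 vs 7, 5 vs 6] → B does not strictly dominate A (column X: 1 ≤ 7)
A strictly dominates every other strategy → strictly dominant.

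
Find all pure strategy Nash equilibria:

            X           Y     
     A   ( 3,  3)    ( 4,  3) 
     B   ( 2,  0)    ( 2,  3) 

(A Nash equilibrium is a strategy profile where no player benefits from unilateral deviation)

Nash equilibrium: (A, X), (A, Y)

Work:
Best responses:
  P1 vs X: payoffs [3, 2] → best response A (payoff 3)
  P1 vs Y: payoffs [4, 2] → best response A (payoff 4)
  P2 vs A: payoffs [3, 3] → best response X/Y (payoff 3)
  P2 vs B: payoffs [0, 3] → best response Y (payoff 3)
Mutual best responses: (A,X), (A,Y) → Nash equilibria.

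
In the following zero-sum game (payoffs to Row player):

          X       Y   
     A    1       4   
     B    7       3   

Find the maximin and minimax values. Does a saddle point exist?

Maximin = 3, Minimax = 4, Saddle: False

Work:
Row minimums: [1, 3] → maximin = 3
Column maximums: [7, 4] → minimax = 4
No saddle point (maximin ≠ minimax). Mixed strategy needed.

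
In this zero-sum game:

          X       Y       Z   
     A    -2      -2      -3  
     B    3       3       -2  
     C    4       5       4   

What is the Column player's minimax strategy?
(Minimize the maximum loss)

Column should play X or Z (all achieve the minimum), value = 4

Work:
Column player minimizes Row's maximum payoff:
Column X: max payoff to Row = 4
Column Y: max payoff to Row = 5
Column Z: max payoff to Row = 4
Minimum is 4, achieved by columns X, Z (tied).
Each of X or Z is a minimax strategy.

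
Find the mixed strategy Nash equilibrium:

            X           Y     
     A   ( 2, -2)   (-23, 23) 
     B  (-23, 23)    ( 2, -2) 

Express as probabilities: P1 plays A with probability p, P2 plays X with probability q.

p = 0.5, q = 0.5

Work:
Find probabilities that make opponent indifferent:
P2 chooses q to make P1 indifferent between A and B
P1 chooses p to make P2 indifferent between X and Y
Mixed NE: P1 plays (A: 0.5, B: 0.5), P2 plays (X: 0.5, Y: 0.5)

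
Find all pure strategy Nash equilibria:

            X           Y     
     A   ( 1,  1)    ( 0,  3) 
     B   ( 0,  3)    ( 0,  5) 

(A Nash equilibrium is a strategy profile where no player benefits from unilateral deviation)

Nash equilibrium: (A, Y), (B, Y)

Work:
Best responses:
  P1 vs X: payoffs [1, 0] → best response A (payoff 1)
  P1 vs Y: payoffs [0, 0] → best response A/B (payoff 0)
  P2 vs A: payoffs [1, 3] → best response Y (payoff 3)
  P2 vs B: payoffs [3, 5] → best response Y (payoff 5)
Mutual best responses: (A,Y), (B,Y) → Nash equilibria.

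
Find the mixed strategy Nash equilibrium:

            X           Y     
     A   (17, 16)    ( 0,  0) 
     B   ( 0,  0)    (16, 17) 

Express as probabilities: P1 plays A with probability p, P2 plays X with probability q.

p = 0.5152, q = 0.4848

Work:
Find probabilities that make opponent indifferent:
P2 chooses q to make P1 indifferent between A and B
P1 chooses p to make P2 indifferent between X and Y
Mixed NE: P1 plays (A: 0.5152, B: 0.4848), P2 plays (X: 0.4848, Y: 0.5152)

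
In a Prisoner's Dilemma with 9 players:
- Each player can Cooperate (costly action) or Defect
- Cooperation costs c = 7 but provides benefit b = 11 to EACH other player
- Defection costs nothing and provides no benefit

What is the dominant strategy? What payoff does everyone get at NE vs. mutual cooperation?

Dominant: Defect; NE payoff = 0; Coop payoff = 81

Work:
Defect dominates (saves cost c = 7, benefit to others is external)
NE: All defect → everyone gets 0
If all cooperate: each receives (8)×11 - 7 = 81
Social dilemma: 81 > 0 but NE gives 0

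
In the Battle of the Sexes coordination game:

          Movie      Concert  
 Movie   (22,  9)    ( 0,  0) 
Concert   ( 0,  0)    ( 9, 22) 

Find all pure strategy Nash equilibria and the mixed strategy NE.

Pure NE: (Movie, Movie) and (Concert, Concert); Mixed NE: p = 0.7097, q = 0.2903

Work:
Check pure NE:
(Movie, Movie): (22, 9) - no unilateral deviation beneficial
(Concert, Concert): (9, 22) - no unilateral deviation beneficial
Mixed NE: P1 plays Movie with p = 0.7097, P2 plays Movie with q = 0.2903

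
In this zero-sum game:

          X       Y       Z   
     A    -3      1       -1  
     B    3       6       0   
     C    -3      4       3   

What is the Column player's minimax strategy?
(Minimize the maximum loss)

Column should play X or Z (all achieve the minimum), value = 3

Work:
Column player minimizes Row's maximum payoff:
Column X: max payoff to Row = 3
Column Y: max payoff to Row = 6
Column Z: max payoff to Row = 3
Minimum is 3, achieved by columns X, Z (tied).
Each of X or Z is a minimax strategy.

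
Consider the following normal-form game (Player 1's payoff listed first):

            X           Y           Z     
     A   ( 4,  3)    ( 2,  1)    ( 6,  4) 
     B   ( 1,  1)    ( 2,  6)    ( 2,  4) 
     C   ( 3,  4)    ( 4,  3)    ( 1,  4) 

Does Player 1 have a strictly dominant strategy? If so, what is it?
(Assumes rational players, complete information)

No strictly dominant strategy exists for Player 1

Work:
A strategy strictly dominates another if it gives a strictly higher payoff against every opponent action. Compare each pair of P1's strategies column-by-column:
  A vs B: [4 vs 1, 2 vs 2, 6 vs 2] → A does not strictly dominate B (column Y: 2 ≤ 2)
  A vs C: [4 vs 3, 2 vs 4, 6 vs 1] → A does not strictly dominate C (column Y: 2 ≤ 4)
  B vs A: [1 vs 4, 2 vs 2, 2 vs 6] → B does not strictly dominate A (column X: 1 ≤ 4)
  B vs C: [1 vs 3, 2 vs 4, 2 vs 1] → B does not strictly dominate C (column X: 1 ≤ 3)
  C vs A: [3 vs 4, 4 vs 2, 1 vs 6] → C does not strictly dominate A (column X: 3 ≤ 4)
  C vs B: [3 vs 1, 4 vs 2, 1 vs 2] → C does not strictly dominate B (column Z: 1 ≤ 2)
No single strategy strictly dominates all others → no strictly dominant strategy.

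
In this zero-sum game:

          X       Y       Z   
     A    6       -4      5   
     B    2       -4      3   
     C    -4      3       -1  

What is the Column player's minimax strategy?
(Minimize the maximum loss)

Column should play Y, value = 3

Work:
Column player minimizes Row's maximum payoff:
Column X: max payoff to Row = 6
Column Y: max payoff to Row = 3
Column Z: max payoff to Row = 5
Minimum is 3, achieved by column Y.
Minimax strategy: Y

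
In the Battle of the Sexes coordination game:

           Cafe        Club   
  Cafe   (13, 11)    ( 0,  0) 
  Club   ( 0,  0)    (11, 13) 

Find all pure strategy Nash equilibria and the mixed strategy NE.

Pure NE: (Cafe, Cafe) and (Club, Club); Mixed NE: p = 0.5417, q = 0.4583

Work:
Check pure NE:
(Cafe, Cafe): (13, 11) - no unilateral deviation beneficial
(Club, Club): (11, 13) - no unilateral deviation beneficial
Mixed NE: P1 plays Cafe with p = 0.5417, P2 plays Cafe with q = 0.4583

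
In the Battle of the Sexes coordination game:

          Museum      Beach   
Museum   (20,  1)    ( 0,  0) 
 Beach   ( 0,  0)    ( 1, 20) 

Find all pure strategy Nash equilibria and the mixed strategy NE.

Pure NE: (Museum, Museum) and (Beach, Beach); Mixed NE: p = 0.9524, q = 0.0476

Work:
Check pure NE:
(Museum, Museum): (20, 1) - no unilateral deviation beneficial
(Beach, Beach): (1, 20) - no unilateral deviation beneficial
Mixed NE: P1 plays Museum with p = 0.9524, P2 plays Museum with q = 0.0476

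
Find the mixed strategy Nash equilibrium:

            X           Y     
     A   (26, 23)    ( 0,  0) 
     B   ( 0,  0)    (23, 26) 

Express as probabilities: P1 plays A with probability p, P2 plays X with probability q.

p = 0.5306, q = 0.4694

Work:
Find probabilities that make opponent indifferent:
P2 chooses q to make P1 indifferent between A and B
P1 chooses p to make P2 indifferent between X and Y
Mixed NE: P1 plays (A: 0.5306, B: 0.4694), P2 plays (X: 0.4694, Y: 0.5306)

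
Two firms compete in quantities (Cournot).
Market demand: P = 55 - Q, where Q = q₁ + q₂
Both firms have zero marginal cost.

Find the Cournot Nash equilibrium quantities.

q₁* = q₂* = 18.33; P* = 18.33

Work:
Profit: π_i = P·q_i = (a - q_i - q_j)·q_i
FOC: ∂π_i/∂q_i = a - 2q_i - q_j = 0
Reaction function: q_i = (55 - q_j)/2
Symmetry: q* = 55/3 = 18.33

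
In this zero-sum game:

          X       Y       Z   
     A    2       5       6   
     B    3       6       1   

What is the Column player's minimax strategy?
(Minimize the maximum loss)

Column should play X, value = 3

Work:
Column player minimizes Row's maximum payoff:
Column X: max payoff to Row = 3
Column Y: max payoff to Row = 6
Column Z: max payoff to Row = 6
Minimum is 3, achieved by column X.
Minimax strategy: X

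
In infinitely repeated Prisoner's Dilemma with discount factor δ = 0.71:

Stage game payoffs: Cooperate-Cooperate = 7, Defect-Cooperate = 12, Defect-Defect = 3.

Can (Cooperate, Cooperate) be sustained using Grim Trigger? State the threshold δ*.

δ* = 0.5556; since δ = 0.71 ≥ 0.5556, cooperation can be sustained

Work:
For Grim Trigger:
Cooperate forever: 7/(1-δ)
Defect then punished: 12 + 3·δ/(1-δ)
Need: 7/(1-δ) ≥ 12 + 3·δ/(1-δ)
Solving: δ ≥ (T-R)/(T-P) = (12-7)/(12-3) = 0.5556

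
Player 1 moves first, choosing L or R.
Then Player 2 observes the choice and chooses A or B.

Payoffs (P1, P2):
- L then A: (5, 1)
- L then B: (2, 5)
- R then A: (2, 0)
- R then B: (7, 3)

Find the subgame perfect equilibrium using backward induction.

P1 plays R, P2 plays B after L and B after R; Payoff (7, 3)

Work:
Backward induction:
After L: P2 chooses B → P1 gets 2
After R: P2 chooses B → P1 gets 7
P1 chooses R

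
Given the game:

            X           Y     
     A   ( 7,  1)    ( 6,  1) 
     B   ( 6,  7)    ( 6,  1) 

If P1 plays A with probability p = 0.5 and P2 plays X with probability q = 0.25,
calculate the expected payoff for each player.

E[P1] = 6.125, E[P2] = 1.75

Work:
E[P1] = p·q·π₁(A,X) + p·(1-q)·π₁(A,Y) + (1-p)·q·π₁(B,X) + (1-p)·(1-q)·π₁(B,Y)
= 0.5·0.25·7 + 0.5·0.75·6 + 0.5·0.25·6 + 0.5·0.75·6
= 6.125

E[P2] = 1.75 (similar calculation)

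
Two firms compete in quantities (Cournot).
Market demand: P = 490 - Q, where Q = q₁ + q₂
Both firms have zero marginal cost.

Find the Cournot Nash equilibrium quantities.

q₁* = q₂* = 163.33; P* = 163.33

Work:
Profit: π_i = P·q_i = (a - q_i - q_j)·q_i
FOC: ∂π_i/∂q_i = a - 2q_i - q_j = 0
Reaction function: q_i = (490 - q_j)/2
Symmetry: q* = 490/3 = 163.33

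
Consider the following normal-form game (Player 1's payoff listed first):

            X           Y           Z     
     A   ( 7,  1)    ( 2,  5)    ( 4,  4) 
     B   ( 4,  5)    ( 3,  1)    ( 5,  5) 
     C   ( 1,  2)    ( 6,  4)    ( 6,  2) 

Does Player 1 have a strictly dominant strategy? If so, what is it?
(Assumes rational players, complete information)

No strictly dominant strategy exists for Player 1

Work:
A strategy strictly dominates another if it gives a strictly higher payoff against every opponent action. Compare each pair of P1's strategies column-by-column:
  A vs B: [7 vs 4, 2 vs 3, 4 vs 5] → A does not strictly dominate B (column Y: 2 ≤ 3)
  A vs C: [7 vs 1, 2 vs 6, 4 vs 6] → A does not strictly dominate C (column Y: 2 ≤ 6)
  B vs A: [4 vs 7, 3 vs 2, 5 vs 4] → B does not strictly dominate A (column X: 4 ≤ 7)
  B vs C: [4 vs 1, 3 vs 6, 5 vs 6] → B does not strictly dominate C (column Y: 3 ≤ 6)
  C vs A: [1 vs 7, 6 vs 2, 6 vs 4] → C does not strictly dominate A (column X: 1 ≤ 7)
  C vs B: [1 vs 4, 6 vs 3, 6 vs 5] → C does not strictly dominate B (column X: 1 ≤ 4)
No single strategy strictly dominates all others → no strictly dominant strategy.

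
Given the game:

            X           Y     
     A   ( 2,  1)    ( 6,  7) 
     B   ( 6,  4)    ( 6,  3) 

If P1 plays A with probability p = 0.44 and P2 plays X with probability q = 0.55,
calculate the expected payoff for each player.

E[P1] = 5.032, E[P2] = 3.616

Work:
E[P1] = p·q·π₁(A,X) + p·(1-q)·π₁(A,Y) + (1-p)·q·π₁(B,X) + (1-p)·(1-q)·π₁(B,Y)
= 0.44·0.55·2 + 0.44·0.45·6 + 0.56·0.55·6 + 0.56·0.45·6
= 5.032

E[P2] = 3.616 (similar calculation)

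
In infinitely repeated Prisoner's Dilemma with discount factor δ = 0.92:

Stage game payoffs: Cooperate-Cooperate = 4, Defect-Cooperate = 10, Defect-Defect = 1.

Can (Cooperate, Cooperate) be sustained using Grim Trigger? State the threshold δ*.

δ* = 0.6667; since δ = 0.92 ≥ 0.6667, cooperation can be sustained

Work:
For Grim Trigger:
Cooperate forever: 4/(1-δ)
Defect then punished: 10 + 1·δ/(1-δ)
Need: 4/(1-δ) ≥ 10 + 1·δ/(1-δ)
Solving: δ ≥ (T-R)/(T-P) = (10-4)/(10-1) = 0.6667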